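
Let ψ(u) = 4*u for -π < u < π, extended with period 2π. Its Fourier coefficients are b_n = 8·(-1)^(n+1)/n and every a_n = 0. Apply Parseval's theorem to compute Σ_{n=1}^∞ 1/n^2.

pi**2/6

Parseval: Σ b_n^2 = (1/π) ∫_{-π}^{π} ψ(u)^2 du = 32*pi**2/3.
Σ b_n^2 = Σ 64/n^2, so Σ 1/n^2 = (32*pi**2/3)/64 = pi**2/6.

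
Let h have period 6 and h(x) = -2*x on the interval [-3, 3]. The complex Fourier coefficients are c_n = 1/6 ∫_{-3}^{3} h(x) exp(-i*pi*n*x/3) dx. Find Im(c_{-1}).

Since h is real-valued, Im(c_{-1}) = -1/6 ∫_{-3}^{3} h(x) sin(-pi*x/3) dx = b_{1}/2.
h is odd and sin(-pi*x/3) is odd, so the integrand is even: ∫_{-3}^{3} h(x) sin(-pi*x/3) dx = 2∫_0^{3} h(x) sin(-pi*x/3) dx.
Integrating by parts (boundary term plus one more integral), an antiderivative of (-2*x) sin(-pi*x/3) is -6*x*cos(pi*x/3)/pi + 18*sin(pi*x/3)/pi**2; evaluating from 0 to 3: ∫_{0}^{3} (-2*x) sin(-pi*x/3) dx = (18/pi) - (0) = 18/pi.
So ∫_{-3}^{3} h(x) sin(-pi*x/3) dx = 36/pi.
Hence Im(c_{-1}) = (-1/6)·(36/pi) = -6/pi.

-6/pi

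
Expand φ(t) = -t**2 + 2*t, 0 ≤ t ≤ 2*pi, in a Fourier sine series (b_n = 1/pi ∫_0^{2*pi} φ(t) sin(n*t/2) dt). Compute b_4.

b_4 = 1/pi ∫_0^{2*pi} (-t**2 + 2*t) sin(2*t) dt.
Integrating by parts twice (tabular method), an antiderivative of (-t**2 + 2*t) sin(2*t) is t**2*cos(2*t)/2 - t*sin(2*t)/2 - t*cos(2*t) + sin(2*t)/2 - cos(2*t)/4; evaluating from 0 to 2*pi: ∫_{0}^{2*pi} (-t**2 + 2*t) sin(2*t) dt = (-2*pi - 1/4 + 2*pi**2) - (-1/4) = 2*pi*(-1 + pi).
Hence b_4 = (1/pi)·(2*pi*(-1 + pi)) = -2 + 2*pi.

-2 + 2*pi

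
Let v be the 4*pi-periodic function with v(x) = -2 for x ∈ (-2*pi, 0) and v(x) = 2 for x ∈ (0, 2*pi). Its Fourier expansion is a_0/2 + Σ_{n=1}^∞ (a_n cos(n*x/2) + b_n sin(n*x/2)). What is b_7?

8/(7*pi)

b_7 = (1/(2*pi)) ∫_{-2*pi}^{2*pi} v(x) sin(7*x/2) dx.
v is odd and sin(7*x/2) is odd, so the integrand is even and b_7 = 1/pi ∫_0^{2*pi} v(x) sin(7*x/2) dx.
Directly, an antiderivative of (2) sin(7*x/2) is -4*cos(7*x/2)/7; evaluating from 0 to 2*pi: ∫_{0}^{2*pi} (2) sin(7*x/2) dx = (4/7) - (-4/7) = 8/7.
Hence b_7 = (1/pi)·(8/7) = 8/(7*pi).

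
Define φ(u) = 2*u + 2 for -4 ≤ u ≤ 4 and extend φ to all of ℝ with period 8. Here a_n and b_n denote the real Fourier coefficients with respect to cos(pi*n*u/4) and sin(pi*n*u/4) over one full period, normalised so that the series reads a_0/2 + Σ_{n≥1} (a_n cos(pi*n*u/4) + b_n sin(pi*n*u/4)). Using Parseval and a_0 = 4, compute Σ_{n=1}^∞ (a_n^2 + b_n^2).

Parseval: a_0^2/2 + Σ_{n≥1} (a_n^2+b_n^2) = 1/4 ∫_{-4}^{4} φ(u)^2 du = 152/3.
Subtract a_0^2/2 = 8: Σ (a_n^2+b_n^2) = 128/3.

128/3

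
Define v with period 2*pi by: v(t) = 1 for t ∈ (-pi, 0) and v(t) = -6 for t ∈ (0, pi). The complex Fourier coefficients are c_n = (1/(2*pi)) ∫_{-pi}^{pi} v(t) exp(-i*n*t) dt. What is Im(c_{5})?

Since v is real-valued, Im(c_{5}) = -(1/(2*pi)) ∫_{-pi}^{pi} v(t) sin(5*t) dt = -b_{5}/2.
Split the integral at the breakpoints.
Directly, an antiderivative of (1) sin(5*t) is -cos(5*t)/5; evaluating from -pi to 0: ∫_{-pi}^{0} (1) sin(5*t) dt = (-1/5) - (1/5) = -2/5.
Directly, an antiderivative of (-6) sin(5*t) is 6*cos(5*t)/5; evaluating from 0 to pi: ∫_{0}^{pi} (-6) sin(5*t) dt = (-6/5) - (6/5) = -12/5.
So ∫_{-pi}^{pi} v(t) sin(5*t) dt = -14/5.
Hence Im(c_{5}) = (-1/(2*pi))·(-14/5) = 7/(5*pi).

7/(5*pi)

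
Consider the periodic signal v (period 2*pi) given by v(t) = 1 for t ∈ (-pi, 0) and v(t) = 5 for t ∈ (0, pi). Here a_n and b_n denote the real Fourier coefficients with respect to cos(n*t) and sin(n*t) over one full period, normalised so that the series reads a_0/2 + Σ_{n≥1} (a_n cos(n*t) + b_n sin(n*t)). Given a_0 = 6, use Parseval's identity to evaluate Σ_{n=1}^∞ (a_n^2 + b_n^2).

Parseval: a_0^2/2 + Σ_{n≥1} (a_n^2+b_n^2) = 1/pi ∫_{-pi}^{pi} v(t)^2 dt = 26.
Subtract a_0^2/2 = 18: Σ (a_n^2+b_n^2) = 8.

8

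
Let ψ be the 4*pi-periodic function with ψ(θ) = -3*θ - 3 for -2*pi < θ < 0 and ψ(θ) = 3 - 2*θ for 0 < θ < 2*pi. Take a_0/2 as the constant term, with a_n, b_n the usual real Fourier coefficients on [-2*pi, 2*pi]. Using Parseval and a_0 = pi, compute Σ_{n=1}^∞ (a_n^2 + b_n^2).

Parseval: a_0^2/2 + Σ_{n≥1} (a_n^2+b_n^2) = (1/(2*pi)) ∫_{-2*pi}^{2*pi} ψ(θ)^2 dθ = -30*pi + 18 + 52*pi**2/3.
Subtract a_0^2/2 = pi**2/2: Σ (a_n^2+b_n^2) = -30*pi + 18 + 101*pi**2/6.

-30*pi + 18 + 101*pi**2/6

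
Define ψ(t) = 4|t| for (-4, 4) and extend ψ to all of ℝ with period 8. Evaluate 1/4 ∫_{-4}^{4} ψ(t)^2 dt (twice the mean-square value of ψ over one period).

512/3

1/4 ∫_{-4}^{4} ψ(t)^2 dt = 1/4 · (2048/3) = 512/3.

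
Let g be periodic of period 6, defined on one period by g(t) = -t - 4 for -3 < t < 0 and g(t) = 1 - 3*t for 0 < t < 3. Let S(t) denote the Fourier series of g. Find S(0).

-3/2

At t = 0 the one-sided limits are g(0^-) = -4 and g(0^+) = 1.
By Dirichlet's theorem the series converges to their average, [(-4) + (1)]/2 = -3/2.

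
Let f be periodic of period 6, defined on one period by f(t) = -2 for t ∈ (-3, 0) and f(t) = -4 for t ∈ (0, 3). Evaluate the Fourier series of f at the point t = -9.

t = -9 differs from t = -3 by -1 full period(s), and the series is 6-periodic.
At t = -3 the one-sided limits are f(-3^-) = -4 and f(-3^+) = -2.
By Dirichlet's theorem the series converges to their average, [(-4) + (-2)]/2 = -3.

-3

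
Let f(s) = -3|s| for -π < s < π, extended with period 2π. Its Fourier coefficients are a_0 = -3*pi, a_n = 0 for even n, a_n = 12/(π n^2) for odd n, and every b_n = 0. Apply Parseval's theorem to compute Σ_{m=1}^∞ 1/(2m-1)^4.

Parseval: a_0^2/2 + Σ a_n^2 = (1/π) ∫_{-π}^{π} f(s)^2 ds = 6*pi**2.
Subtract a_0^2/2 = 9*pi**2/2: Σ a_n^2 = 3*pi**2/2.
Only odd n contribute, with a_n^2 = 144/(π^2 n^4), so Σ_{m≥1} 1/(2m-1)^4 = π^2·(3*pi**2/2)/144 = pi**4/96.

pi**4/96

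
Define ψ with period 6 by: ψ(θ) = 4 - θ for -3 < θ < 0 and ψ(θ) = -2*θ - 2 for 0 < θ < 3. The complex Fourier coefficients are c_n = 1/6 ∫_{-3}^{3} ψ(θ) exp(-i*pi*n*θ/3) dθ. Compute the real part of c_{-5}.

3/(25*pi**2)

Since ψ is real-valued, Re(c_{-5}) = 1/6 ∫_{-3}^{3} ψ(θ) cos(-5*pi*θ/3) dθ = a_{5}/2.
Split the integral at the breakpoints.
Integrating by parts (boundary term plus one more integral), an antiderivative of (4 - θ) cos(-5*pi*θ/3) is -3*θ*sin(5*pi*θ/3)/(5*pi) + 12*sin(5*pi*θ/3)/(5*pi) - 9*cos(5*pi*θ/3)/(25*pi**2); evaluating from -3 to 0: ∫_{-3}^{0} (4 - θ) cos(-5*pi*θ/3) dθ = (-9/(25*pi**2)) - (9/(25*pi**2)) = -18/(25*pi**2).
Integrating by parts (boundary term plus one more integral), an antiderivative of (-2*θ - 2) cos(-5*pi*θ/3) is -6*θ*sin(5*pi*θ/3)/(5*pi) - 6*sin(5*pi*θ/3)/(5*pi) - 18*cos(5*pi*θ/3)/(25*pi**2); evaluating from 0 to 3: ∫_{0}^{3} (-2*θ - 2) cos(-5*pi*θ/3) dθ = (18/(25*pi**2)) - (-18/(25*pi**2)) = 36/(25*pi**2).
So ∫_{-3}^{3} ψ(θ) cos(-5*pi*θ/3) dθ = 18/(25*pi**2).
Hence Re(c_{-5}) = (1/6)·(18/(25*pi**2)) = 3/(25*pi**2).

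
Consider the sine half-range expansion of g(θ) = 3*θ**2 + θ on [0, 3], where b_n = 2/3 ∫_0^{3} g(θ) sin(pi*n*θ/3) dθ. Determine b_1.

-216/pi**3 + 60/pi

b_1 = 2/3 ∫_0^{3} (3*θ**2 + θ) sin(pi*θ/3) dθ.
Integrating by parts twice (tabular method), an antiderivative of (3*θ**2 + θ) sin(pi*θ/3) is -9*θ**2*cos(pi*θ/3)/pi + 54*θ*sin(pi*θ/3)/pi**2 - 3*θ*cos(pi*θ/3)/pi + 9*sin(pi*θ/3)/pi**2 + 162*cos(pi*θ/3)/pi**3; evaluating from 0 to 3: ∫_{0}^{3} (3*θ**2 + θ) sin(pi*θ/3) dθ = (-162/pi**3 + 90/pi) - (162/pi**3) = -324/pi**3 + 90/pi.
Hence b_1 = (2/3)·(-324/pi**3 + 90/pi) = -216/pi**3 + 60/pi.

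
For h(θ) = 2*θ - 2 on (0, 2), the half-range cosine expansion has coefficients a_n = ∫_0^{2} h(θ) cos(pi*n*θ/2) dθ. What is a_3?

-16/(9*pi**2)

a_3 = ∫_0^{2} (2*θ - 2) cos(3*pi*θ/2) dθ.
Integrating by parts (boundary term plus one more integral), an antiderivative of (2*θ - 2) cos(3*pi*θ/2) is 4*θ*sin(3*pi*θ/2)/(3*pi) - 4*sin(3*pi*θ/2)/(3*pi) + 8*cos(3*pi*θ/2)/(9*pi**2); evaluating from 0 to 2: ∫_{0}^{2} (2*θ - 2) cos(3*pi*θ/2) dθ = (-8/(9*pi**2)) - (8/(9*pi**2)) = -16/(9*pi**2).
Hence a_3 = -16/(9*pi**2).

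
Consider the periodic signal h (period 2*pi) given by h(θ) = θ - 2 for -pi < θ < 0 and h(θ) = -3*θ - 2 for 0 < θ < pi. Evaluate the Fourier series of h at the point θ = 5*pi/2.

-3*pi/2 - 2

θ = 5*pi/2 differs from θ = pi/2 by 1 full period(s), and the series is 2*pi-periodic.
h is continuous at θ = pi/2 with value -3*pi/2 - 2, so the series converges to -3*pi/2 - 2 there.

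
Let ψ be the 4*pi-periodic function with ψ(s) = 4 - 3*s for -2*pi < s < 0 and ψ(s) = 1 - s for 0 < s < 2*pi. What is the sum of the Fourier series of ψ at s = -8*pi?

5/2

s = -8*pi differs from s = 0 by -2 full period(s), and the series is 4*pi-periodic.
At s = 0 the one-sided limits are ψ(0^-) = 4 and ψ(0^+) = 1.
By Dirichlet's theorem the series converges to their average, [(4) + (1)]/2 = 5/2.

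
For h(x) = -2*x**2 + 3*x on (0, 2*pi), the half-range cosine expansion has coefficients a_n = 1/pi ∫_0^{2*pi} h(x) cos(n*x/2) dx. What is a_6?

-8/9

a_6 = 1/pi ∫_0^{2*pi} (-2*x**2 + 3*x) cos(3*x) dx.
Integrating by parts twice (tabular method), an antiderivative of (-2*x**2 + 3*x) cos(3*x) is -2*x**2*sin(3*x)/3 + x*sin(3*x) - 4*x*cos(3*x)/9 + 4*sin(3*x)/27 + cos(3*x)/3; evaluating from 0 to 2*pi: ∫_{0}^{2*pi} (-2*x**2 + 3*x) cos(3*x) dx = (1/3 - 8*pi/9) - (1/3) = -8*pi/9.
Hence a_6 = (1/pi)·(-8*pi/9) = -8/9.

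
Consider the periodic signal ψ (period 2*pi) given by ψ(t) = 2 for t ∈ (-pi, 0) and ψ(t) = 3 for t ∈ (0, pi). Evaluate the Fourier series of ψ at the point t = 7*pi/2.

t = 7*pi/2 differs from t = -pi/2 by 2 full period(s), and the series is 2*pi-periodic.
ψ is continuous at t = -pi/2 with value 2, so the series converges to 2 there.

2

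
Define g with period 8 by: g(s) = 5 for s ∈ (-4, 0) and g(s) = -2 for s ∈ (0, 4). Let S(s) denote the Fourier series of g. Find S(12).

3/2

s = 12 differs from s = 4 by 1 full period(s), and the series is 8-periodic.
At s = 4 the one-sided limits are g(4^-) = -2 and g(4^+) = 5.
By Dirichlet's theorem the series converges to their average, [(-2) + (5)]/2 = 3/2.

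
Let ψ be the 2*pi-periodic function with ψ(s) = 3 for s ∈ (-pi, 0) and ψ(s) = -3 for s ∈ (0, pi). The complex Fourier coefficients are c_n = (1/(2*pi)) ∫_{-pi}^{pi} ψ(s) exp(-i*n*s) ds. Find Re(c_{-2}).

0

Since ψ is real-valued, Re(c_{-2}) = (1/(2*pi)) ∫_{-pi}^{pi} ψ(s) cos(-2*s) ds = a_{2}/2.
(ψ is odd, so the integrand is odd over a symmetric interval and the integral vanishes.)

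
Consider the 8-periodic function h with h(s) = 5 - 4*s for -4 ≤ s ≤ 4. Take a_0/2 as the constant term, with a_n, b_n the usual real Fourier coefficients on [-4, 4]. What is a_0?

10

a_0 = 1/4 ∫_{-4}^{4} h(s) ds = 1/4 · (40) = 10.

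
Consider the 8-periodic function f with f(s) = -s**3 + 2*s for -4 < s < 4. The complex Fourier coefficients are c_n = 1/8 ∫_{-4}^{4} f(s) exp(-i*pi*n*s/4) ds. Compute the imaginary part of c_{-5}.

8*(48 - 175*pi**2)/(125*pi**3)

Since f is real-valued, Im(c_{-5}) = -1/8 ∫_{-4}^{4} f(s) sin(-5*pi*s/4) ds = b_{5}/2.
f is odd and sin(-5*pi*s/4) is odd, so the integrand is even: ∫_{-4}^{4} f(s) sin(-5*pi*s/4) ds = 2∫_0^{4} f(s) sin(-5*pi*s/4) ds.
Integrating by parts three times (tabular method), an antiderivative of (-s**3 + 2*s) sin(-5*pi*s/4) is -4*s**3*cos(5*pi*s/4)/(5*pi) + 48*s**2*sin(5*pi*s/4)/(25*pi**2) + 384*s*cos(5*pi*s/4)/(125*pi**3) + 8*s*cos(5*pi*s/4)/(5*pi) - 32*sin(5*pi*s/4)/(25*pi**2) - 1536*sin(5*pi*s/4)/(625*pi**4); evaluating from 0 to 4: ∫_{0}^{4} (-s**3 + 2*s) sin(-5*pi*s/4) ds = (32*(-48 + 175*pi**2)/(125*pi**3)) - (0) = 32*(-48 + 175*pi**2)/(125*pi**3).
So ∫_{-4}^{4} f(s) sin(-5*pi*s/4) ds = 64*(-48 + 175*pi**2)/(125*pi**3).
Hence Im(c_{-5}) = (-1/8)·(64*(-48 + 175*pi**2)/(125*pi**3)) = 8*(48 - 175*pi**2)/(125*pi**3).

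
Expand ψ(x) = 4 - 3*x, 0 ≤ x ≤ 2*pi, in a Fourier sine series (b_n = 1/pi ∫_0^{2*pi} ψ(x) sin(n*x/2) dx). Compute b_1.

b_1 = 1/pi ∫_0^{2*pi} (4 - 3*x) sin(x/2) dx.
Integrating by parts (boundary term plus one more integral), an antiderivative of (4 - 3*x) sin(x/2) is 6*x*cos(x/2) - 12*sin(x/2) - 8*cos(x/2); evaluating from 0 to 2*pi: ∫_{0}^{2*pi} (4 - 3*x) sin(x/2) dx = (8 - 12*pi) - (-8) = 16 - 12*pi.
Hence b_1 = (1/pi)·(16 - 12*pi) = -12 + 16/pi.

-12 + 16/pi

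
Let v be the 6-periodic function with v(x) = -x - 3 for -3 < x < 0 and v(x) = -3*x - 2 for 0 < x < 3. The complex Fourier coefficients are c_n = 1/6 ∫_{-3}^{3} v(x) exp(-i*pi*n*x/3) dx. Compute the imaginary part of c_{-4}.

Since v is real-valued, Im(c_{-4}) = -1/6 ∫_{-3}^{3} v(x) sin(-4*pi*x/3) dx = b_{4}/2.
Split the integral at the breakpoints.
Integrating by parts (boundary term plus one more integral), an antiderivative of (-x - 3) sin(-4*pi*x/3) is -3*x*cos(4*pi*x/3)/(4*pi) + 9*sin(4*pi*x/3)/(16*pi**2) - 9*cos(4*pi*x/3)/(4*pi); evaluating from -3 to 0: ∫_{-3}^{0} (-x - 3) sin(-4*pi*x/3) dx = (-9/(4*pi)) - (0) = -9/(4*pi).
Integrating by parts (boundary term plus one more integral), an antiderivative of (-3*x - 2) sin(-4*pi*x/3) is -9*x*cos(4*pi*x/3)/(4*pi) + 27*sin(4*pi*x/3)/(16*pi**2) - 3*cos(4*pi*x/3)/(2*pi); evaluating from 0 to 3: ∫_{0}^{3} (-3*x - 2) sin(-4*pi*x/3) dx = (-33/(4*pi)) - (-3/(2*pi)) = -27/(4*pi).
So ∫_{-3}^{3} v(x) sin(-4*pi*x/3) dx = -9/pi.
Hence Im(c_{-4}) = (-1/6)·(-9/pi) = 3/(2*pi).

3/(2*pi)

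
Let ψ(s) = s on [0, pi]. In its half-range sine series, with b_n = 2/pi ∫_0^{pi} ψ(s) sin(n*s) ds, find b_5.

2/5

b_5 = 2/pi ∫_0^{pi} (s) sin(5*s) ds.
Integrating by parts (boundary term plus one more integral), an antiderivative of (s) sin(5*s) is -s*cos(5*s)/5 + sin(5*s)/25; evaluating from 0 to pi: ∫_{0}^{pi} (s) sin(5*s) ds = (pi/5) - (0) = pi/5.
Hence b_5 = (2/pi)·(pi/5) = 2/5.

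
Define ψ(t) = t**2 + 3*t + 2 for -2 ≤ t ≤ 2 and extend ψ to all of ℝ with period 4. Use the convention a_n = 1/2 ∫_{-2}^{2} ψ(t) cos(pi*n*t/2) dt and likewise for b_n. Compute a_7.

a_7 = 1/2 ∫_{-2}^{2} ψ(t) cos(7*pi*t/2) dt.
Integrating by parts twice (tabular method), an antiderivative of (t**2 + 3*t + 2) cos(7*pi*t/2) is 2*t**2*sin(7*pi*t/2)/(7*pi) + 6*t*sin(7*pi*t/2)/(7*pi) + 8*t*cos(7*pi*t/2)/(49*pi**2) - 16*sin(7*pi*t/2)/(343*pi**3) + 4*sin(7*pi*t/2)/(7*pi) + 12*cos(7*pi*t/2)/(49*pi**2); evaluating from -2 to 2: ∫_{-2}^{2} (t**2 + 3*t + 2) cos(7*pi*t/2) dt = (-4/(7*pi**2)) - (4/(49*pi**2)) = -32/(49*pi**2).
Hence a_7 = (1/2)·(-32/(49*pi**2)) = -16/(49*pi**2).

-16/(49*pi**2)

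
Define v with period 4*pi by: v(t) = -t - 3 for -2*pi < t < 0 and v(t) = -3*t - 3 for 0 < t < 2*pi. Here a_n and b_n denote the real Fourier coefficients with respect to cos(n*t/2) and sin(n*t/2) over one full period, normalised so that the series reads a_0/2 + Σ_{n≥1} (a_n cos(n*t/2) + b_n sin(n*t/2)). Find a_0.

-2*pi - 6

a_0 = (1/(2*pi)) ∫_{-2*pi}^{2*pi} v(t) dt = (1/(2*pi)) · (-4*pi*(3 + pi)) = -2*pi - 6.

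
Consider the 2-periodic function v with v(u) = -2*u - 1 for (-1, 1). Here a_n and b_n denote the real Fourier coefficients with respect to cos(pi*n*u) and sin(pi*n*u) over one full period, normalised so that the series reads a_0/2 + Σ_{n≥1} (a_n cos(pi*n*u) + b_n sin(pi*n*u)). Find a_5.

0

a_5 = ∫_{-1}^{1} v(u) cos(5*pi*u) du.
Integrating by parts (boundary term plus one more integral), an antiderivative of (-2*u - 1) cos(5*pi*u) is -2*u*sin(5*pi*u)/(5*pi) - sin(5*pi*u)/(5*pi) - 2*cos(5*pi*u)/(25*pi**2); evaluating from -1 to 1: ∫_{-1}^{1} (-2*u - 1) cos(5*pi*u) du = (2/(25*pi**2)) - (2/(25*pi**2)) = 0.
Hence a_5 = 0.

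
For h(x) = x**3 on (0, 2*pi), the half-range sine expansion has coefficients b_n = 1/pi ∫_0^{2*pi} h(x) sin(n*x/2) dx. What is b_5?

-96/125 + 16*pi**2/5

b_5 = 1/pi ∫_0^{2*pi} (x**3) sin(5*x/2) dx.
Integrating by parts three times (tabular method), an antiderivative of (x**3) sin(5*x/2) is -2*x**3*cos(5*x/2)/5 + 12*x**2*sin(5*x/2)/25 + 48*x*cos(5*x/2)/125 - 96*sin(5*x/2)/625; evaluating from 0 to 2*pi: ∫_{0}^{2*pi} (x**3) sin(5*x/2) dx = (16*pi*(-6 + 25*pi**2)/125) - (0) = 16*pi*(-6 + 25*pi**2)/125.
Hence b_5 = (1/pi)·(16*pi*(-6 + 25*pi**2)/125) = -96/125 + 16*pi**2/5.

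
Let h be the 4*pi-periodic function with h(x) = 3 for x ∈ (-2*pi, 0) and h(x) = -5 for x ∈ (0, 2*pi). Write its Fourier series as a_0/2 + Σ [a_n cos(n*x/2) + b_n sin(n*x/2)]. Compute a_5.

a_5 = (1/(2*pi)) ∫_{-2*pi}^{2*pi} h(x) cos(5*x/2) dx.
Split the integral at the breakpoints.
Directly, an antiderivative of (3) cos(5*x/2) is 6*sin(5*x/2)/5; evaluating from -2*pi to 0: ∫_{-2*pi}^{0} (3) cos(5*x/2) dx = (0) - (0) = 0.
Directly, an antiderivative of (-5) cos(5*x/2) is -2*sin(5*x/2); evaluating from 0 to 2*pi: ∫_{0}^{2*pi} (-5) cos(5*x/2) dx = (0) - (0) = 0.
Summing the pieces and multiplying by (1/(2*pi)) gives a_5 = 0.

0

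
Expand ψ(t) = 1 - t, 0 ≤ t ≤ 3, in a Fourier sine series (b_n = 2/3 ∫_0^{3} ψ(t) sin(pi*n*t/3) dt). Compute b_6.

1/pi

b_6 = 2/3 ∫_0^{3} (1 - t) sin(2*pi*t) dt.
Integrating by parts (boundary term plus one more integral), an antiderivative of (1 - t) sin(2*pi*t) is t*cos(2*pi*t)/(2*pi) - sin(2*pi*t)/(4*pi**2) - cos(2*pi*t)/(2*pi); evaluating from 0 to 3: ∫_{0}^{3} (1 - t) sin(2*pi*t) dt = (1/pi) - (-1/(2*pi)) = 3/(2*pi).
Hence b_6 = (2/3)·(3/(2*pi)) = 1/pi.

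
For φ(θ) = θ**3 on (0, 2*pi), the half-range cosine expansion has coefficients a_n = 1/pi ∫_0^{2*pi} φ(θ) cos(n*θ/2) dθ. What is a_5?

a_5 = 1/pi ∫_0^{2*pi} (θ**3) cos(5*θ/2) dθ.
Integrating by parts three times (tabular method), an antiderivative of (θ**3) cos(5*θ/2) is 2*θ**3*sin(5*θ/2)/5 + 12*θ**2*cos(5*θ/2)/25 - 48*θ*sin(5*θ/2)/125 - 96*cos(5*θ/2)/625; evaluating from 0 to 2*pi: ∫_{0}^{2*pi} (θ**3) cos(5*θ/2) dθ = (96/625 - 48*pi**2/25) - (-96/625) = 192/625 - 48*pi**2/25.
Hence a_5 = (1/pi)·(192/625 - 48*pi**2/25) = 48*(4 - 25*pi**2)/(625*pi).

48*(4 - 25*pi**2)/(625*pi)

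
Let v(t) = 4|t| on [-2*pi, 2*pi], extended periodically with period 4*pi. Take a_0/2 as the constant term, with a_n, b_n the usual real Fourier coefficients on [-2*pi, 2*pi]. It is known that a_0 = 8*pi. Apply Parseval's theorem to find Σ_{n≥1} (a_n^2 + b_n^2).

Parseval: a_0^2/2 + Σ_{n≥1} (a_n^2+b_n^2) = (1/(2*pi)) ∫_{-2*pi}^{2*pi} v(t)^2 dt = 128*pi**2/3.
Subtract a_0^2/2 = 32*pi**2: Σ (a_n^2+b_n^2) = 32*pi**2/3.

32*pi**2/3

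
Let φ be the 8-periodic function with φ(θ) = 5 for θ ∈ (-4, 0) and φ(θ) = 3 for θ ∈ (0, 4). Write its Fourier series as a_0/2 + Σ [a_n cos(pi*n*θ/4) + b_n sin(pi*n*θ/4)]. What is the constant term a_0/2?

a_0 = 1/4 ∫_{-4}^{4} φ(θ) dθ = 1/4 · (32) = 8.
So the constant term a_0/2 = 4.

4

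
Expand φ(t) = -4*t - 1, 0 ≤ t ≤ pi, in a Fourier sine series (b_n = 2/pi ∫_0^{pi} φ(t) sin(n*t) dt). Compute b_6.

4/3

b_6 = 2/pi ∫_0^{pi} (-4*t - 1) sin(6*t) dt.
Integrating by parts (boundary term plus one more integral), an antiderivative of (-4*t - 1) sin(6*t) is 2*t*cos(6*t)/3 - sin(6*t)/9 + cos(6*t)/6; evaluating from 0 to pi: ∫_{0}^{pi} (-4*t - 1) sin(6*t) dt = (1/6 + 2*pi/3) - (1/6) = 2*pi/3.
Hence b_6 = (2/pi)·(2*pi/3) = 4/3.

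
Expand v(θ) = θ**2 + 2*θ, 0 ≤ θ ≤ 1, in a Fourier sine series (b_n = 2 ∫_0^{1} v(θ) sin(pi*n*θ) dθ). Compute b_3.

-8/(27*pi**3) + 2/pi

b_3 = 2 ∫_0^{1} (θ**2 + 2*θ) sin(3*pi*θ) dθ.
Integrating by parts twice (tabular method), an antiderivative of (θ**2 + 2*θ) sin(3*pi*θ) is -θ**2*cos(3*pi*θ)/(3*pi) + 2*θ*sin(3*pi*θ)/(9*pi**2) - 2*θ*cos(3*pi*θ)/(3*pi) + 2*sin(3*pi*θ)/(9*pi**2) + 2*cos(3*pi*θ)/(27*pi**3); evaluating from 0 to 1: ∫_{0}^{1} (θ**2 + 2*θ) sin(3*pi*θ) dθ = ((-2/27 + pi**2)/pi**3) - (2/(27*pi**3)) = (-4/27 + pi**2)/pi**3.
Hence b_3 = 2·((-4/27 + pi**2)/pi**3) = -8/(27*pi**3) + 2/pi.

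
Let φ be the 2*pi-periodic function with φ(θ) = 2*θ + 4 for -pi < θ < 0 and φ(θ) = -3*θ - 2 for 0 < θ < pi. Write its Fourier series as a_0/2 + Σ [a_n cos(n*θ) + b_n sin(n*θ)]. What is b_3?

b_3 = 1/pi ∫_{-pi}^{pi} φ(θ) sin(3*θ) dθ.
Split the integral at the breakpoints.
Integrating by parts (boundary term plus one more integral), an antiderivative of (2*θ + 4) sin(3*θ) is -2*θ*cos(3*θ)/3 + 2*sin(3*θ)/9 - 4*cos(3*θ)/3; evaluating from -pi to 0: ∫_{-pi}^{0} (2*θ + 4) sin(3*θ) dθ = (-4/3) - (4/3 - 2*pi/3) = -8/3 + 2*pi/3.
Integrating by parts (boundary term plus one more integral), an antiderivative of (-3*θ - 2) sin(3*θ) is θ*cos(3*θ) - sin(3*θ)/3 + 2*cos(3*θ)/3; evaluating from 0 to pi: ∫_{0}^{pi} (-3*θ - 2) sin(3*θ) dθ = (-pi - 2/3) - (2/3) = -pi - 4/3.
Summing the pieces and multiplying by (1/pi) gives b_3 = (-12 - pi)/(3*pi).

(-12 - pi)/(3*pi)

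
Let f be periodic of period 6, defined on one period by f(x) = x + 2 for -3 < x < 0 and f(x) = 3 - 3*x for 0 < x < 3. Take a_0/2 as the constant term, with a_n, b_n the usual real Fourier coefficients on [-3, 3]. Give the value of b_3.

-4/(3*pi)

b_3 = 1/3 ∫_{-3}^{3} f(x) sin(pi*x) dx.
Split the integral at the breakpoints.
Integrating by parts (boundary term plus one more integral), an antiderivative of (x + 2) sin(pi*x) is -x*cos(pi*x)/pi + sin(pi*x)/pi**2 - 2*cos(pi*x)/pi; evaluating from -3 to 0: ∫_{-3}^{0} (x + 2) sin(pi*x) dx = (-2/pi) - (-1/pi) = -1/pi.
Integrating by parts (boundary term plus one more integral), an antiderivative of (3 - 3*x) sin(pi*x) is 3*x*cos(pi*x)/pi - 3*sin(pi*x)/pi**2 - 3*cos(pi*x)/pi; evaluating from 0 to 3: ∫_{0}^{3} (3 - 3*x) sin(pi*x) dx = (-6/pi) - (-3/pi) = -3/pi.
Summing the pieces and multiplying by (1/3) gives b_3 = -4/(3*pi).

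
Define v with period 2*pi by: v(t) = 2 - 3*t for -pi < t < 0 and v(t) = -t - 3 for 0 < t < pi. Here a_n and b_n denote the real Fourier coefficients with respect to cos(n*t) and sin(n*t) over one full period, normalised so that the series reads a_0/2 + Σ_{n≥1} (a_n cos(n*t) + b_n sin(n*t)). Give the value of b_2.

2

b_2 = 1/pi ∫_{-pi}^{pi} v(t) sin(2*t) dt.
Split the integral at the breakpoints.
Integrating by parts (boundary term plus one more integral), an antiderivative of (2 - 3*t) sin(2*t) is 3*t*cos(2*t)/2 - 3*sin(2*t)/4 - cos(2*t); evaluating from -pi to 0: ∫_{-pi}^{0} (2 - 3*t) sin(2*t) dt = (-1) - (-3*pi/2 - 1) = 3*pi/2.
Integrating by parts (boundary term plus one more integral), an antiderivative of (-t - 3) sin(2*t) is t*cos(2*t)/2 - sin(2*t)/4 + 3*cos(2*t)/2; evaluating from 0 to pi: ∫_{0}^{pi} (-t - 3) sin(2*t) dt = (3/2 + pi/2) - (3/2) = pi/2.
Summing the pieces and multiplying by (1/pi) gives b_2 = 2.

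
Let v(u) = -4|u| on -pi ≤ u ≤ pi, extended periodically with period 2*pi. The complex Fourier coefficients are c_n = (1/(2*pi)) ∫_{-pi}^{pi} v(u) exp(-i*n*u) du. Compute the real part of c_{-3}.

8/(9*pi)

Since v is real-valued, Re(c_{-3}) = (1/(2*pi)) ∫_{-pi}^{pi} v(u) cos(-3*u) du = a_{3}/2.
v is even and cos(-3*u) is even, so the integrand is even: ∫_{-pi}^{pi} v(u) cos(-3*u) du = 2∫_0^{pi} v(u) cos(-3*u) du.
Integrating by parts (boundary term plus one more integral), an antiderivative of (-4*u) cos(-3*u) is -4*u*sin(3*u)/3 - 4*cos(3*u)/9; evaluating from 0 to pi: ∫_{0}^{pi} (-4*u) cos(-3*u) du = (4/9) - (-4/9) = 8/9.
So ∫_{-pi}^{pi} v(u) cos(-3*u) du = 16/9.
Hence Re(c_{-3}) = (1/(2*pi))·(16/9) = 8/(9*pi).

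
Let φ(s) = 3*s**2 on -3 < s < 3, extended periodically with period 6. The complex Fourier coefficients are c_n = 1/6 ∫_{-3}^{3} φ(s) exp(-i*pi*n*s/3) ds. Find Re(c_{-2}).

Since φ is real-valued, Re(c_{-2}) = 1/6 ∫_{-3}^{3} φ(s) cos(-2*pi*s/3) ds = a_{2}/2.
φ is even and cos(-2*pi*s/3) is even, so the integrand is even: ∫_{-3}^{3} φ(s) cos(-2*pi*s/3) ds = 2∫_0^{3} φ(s) cos(-2*pi*s/3) ds.
Integrating by parts twice (tabular method), an antiderivative of (3*s**2) cos(-2*pi*s/3) is 9*s**2*sin(2*pi*s/3)/(2*pi) + 27*s*cos(2*pi*s/3)/(2*pi**2) - 81*sin(2*pi*s/3)/(4*pi**3); evaluating from 0 to 3: ∫_{0}^{3} (3*s**2) cos(-2*pi*s/3) ds = (81/(2*pi**2)) - (0) = 81/(2*pi**2).
So ∫_{-3}^{3} φ(s) cos(-2*pi*s/3) ds = 81/pi**2.
Hence Re(c_{-2}) = (1/6)·(81/pi**2) = 27/(2*pi**2).

27/(2*pi**2)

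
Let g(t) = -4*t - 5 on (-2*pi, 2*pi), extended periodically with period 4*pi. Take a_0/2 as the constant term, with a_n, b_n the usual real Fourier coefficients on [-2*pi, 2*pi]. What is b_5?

b_5 = (1/(2*pi)) ∫_{-2*pi}^{2*pi} g(t) sin(5*t/2) dt.
Integrating by parts (boundary term plus one more integral), an antiderivative of (-4*t - 5) sin(5*t/2) is 8*t*cos(5*t/2)/5 - 16*sin(5*t/2)/25 + 2*cos(5*t/2); evaluating from -2*pi to 2*pi: ∫_{-2*pi}^{2*pi} (-4*t - 5) sin(5*t/2) dt = (-16*pi/5 - 2) - (-2 + 16*pi/5) = -32*pi/5.
Hence b_5 = (1/(2*pi))·(-32*pi/5) = -16/5.

-16/5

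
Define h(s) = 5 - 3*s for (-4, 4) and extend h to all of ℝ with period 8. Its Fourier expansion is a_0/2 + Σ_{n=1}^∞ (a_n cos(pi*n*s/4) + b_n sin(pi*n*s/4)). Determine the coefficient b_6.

b_6 = 1/4 ∫_{-4}^{4} h(s) sin(3*pi*s/2) ds.
Integrating by parts (boundary term plus one more integral), an antiderivative of (5 - 3*s) sin(3*pi*s/2) is 2*s*cos(3*pi*s/2)/pi - 4*sin(3*pi*s/2)/(3*pi**2) - 10*cos(3*pi*s/2)/(3*pi); evaluating from -4 to 4: ∫_{-4}^{4} (5 - 3*s) sin(3*pi*s/2) ds = (14/(3*pi)) - (-34/(3*pi)) = 16/pi.
Hence b_6 = (1/4)·(16/pi) = 4/pi.

4/pi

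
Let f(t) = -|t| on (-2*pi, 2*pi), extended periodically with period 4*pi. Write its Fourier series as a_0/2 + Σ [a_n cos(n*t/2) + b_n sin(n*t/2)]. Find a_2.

0

a_2 = (1/(2*pi)) ∫_{-2*pi}^{2*pi} f(t) cos(t) dt.
f is even and cos(t) is even, so the integrand is even and a_2 = 1/pi ∫_0^{2*pi} f(t) cos(t) dt.
Integrating by parts (boundary term plus one more integral), an antiderivative of (-t) cos(t) is -t*sin(t) - cos(t); evaluating from 0 to 2*pi: ∫_{0}^{2*pi} (-t) cos(t) dt = (-1) - (-1) = 0.
Hence a_2 = (1/pi)·(0) = 0.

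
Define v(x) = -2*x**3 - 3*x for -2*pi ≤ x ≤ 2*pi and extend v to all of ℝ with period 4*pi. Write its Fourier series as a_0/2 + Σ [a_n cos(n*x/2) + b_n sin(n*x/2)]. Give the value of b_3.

28/9 - 32*pi**2/3

b_3 = (1/(2*pi)) ∫_{-2*pi}^{2*pi} v(x) sin(3*x/2) dx.
v is odd and sin(3*x/2) is odd, so the integrand is even and b_3 = 1/pi ∫_0^{2*pi} v(x) sin(3*x/2) dx.
Integrating by parts three times (tabular method), an antiderivative of (-2*x**3 - 3*x) sin(3*x/2) is 4*x**3*cos(3*x/2)/3 - 8*x**2*sin(3*x/2)/3 - 14*x*cos(3*x/2)/9 + 28*sin(3*x/2)/27; evaluating from 0 to 2*pi: ∫_{0}^{2*pi} (-2*x**3 - 3*x) sin(3*x/2) dx = (4*pi*(7 - 24*pi**2)/9) - (0) = 4*pi*(7 - 24*pi**2)/9.
Hence b_3 = (1/pi)·(4*pi*(7 - 24*pi**2)/9) = 28/9 - 32*pi**2/3.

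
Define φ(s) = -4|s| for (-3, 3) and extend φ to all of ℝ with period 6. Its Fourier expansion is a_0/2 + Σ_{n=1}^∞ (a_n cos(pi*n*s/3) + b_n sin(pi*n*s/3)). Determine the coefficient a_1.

a_1 = 1/3 ∫_{-3}^{3} φ(s) cos(pi*s/3) ds.
φ is even and cos(pi*s/3) is even, so the integrand is even and a_1 = 2/3 ∫_0^{3} φ(s) cos(pi*s/3) ds.
Integrating by parts (boundary term plus one more integral), an antiderivative of (-4*s) cos(pi*s/3) is -12*s*sin(pi*s/3)/pi - 36*cos(pi*s/3)/pi**2; evaluating from 0 to 3: ∫_{0}^{3} (-4*s) cos(pi*s/3) ds = (36/pi**2) - (-36/pi**2) = 72/pi**2.
Hence a_1 = (2/3)·(72/pi**2) = 48/pi**2.

48/pi**2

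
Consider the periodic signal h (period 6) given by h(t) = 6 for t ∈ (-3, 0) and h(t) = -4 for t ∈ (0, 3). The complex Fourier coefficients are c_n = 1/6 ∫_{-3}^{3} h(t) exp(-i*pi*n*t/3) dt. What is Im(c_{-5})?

-2/pi

Since h is real-valued, Im(c_{-5}) = -1/6 ∫_{-3}^{3} h(t) sin(-5*pi*t/3) dt = b_{5}/2.
Split the integral at the breakpoints.
Directly, an antiderivative of (6) sin(-5*pi*t/3) is 18*cos(5*pi*t/3)/(5*pi); evaluating from -3 to 0: ∫_{-3}^{0} (6) sin(-5*pi*t/3) dt = (18/(5*pi)) - (-18/(5*pi)) = 36/(5*pi).
Directly, an antiderivative of (-4) sin(-5*pi*t/3) is -12*cos(5*pi*t/3)/(5*pi); evaluating from 0 to 3: ∫_{0}^{3} (-4) sin(-5*pi*t/3) dt = (12/(5*pi)) - (-12/(5*pi)) = 24/(5*pi).
So ∫_{-3}^{3} h(t) sin(-5*pi*t/3) dt = 12/pi.
Hence Im(c_{-5}) = (-1/6)·(12/pi) = -2/pi.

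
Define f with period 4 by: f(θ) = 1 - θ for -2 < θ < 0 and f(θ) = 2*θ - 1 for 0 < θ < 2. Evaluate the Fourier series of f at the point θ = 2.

f is continuous at θ = 2 with value 3, so the series converges to 3 there.

3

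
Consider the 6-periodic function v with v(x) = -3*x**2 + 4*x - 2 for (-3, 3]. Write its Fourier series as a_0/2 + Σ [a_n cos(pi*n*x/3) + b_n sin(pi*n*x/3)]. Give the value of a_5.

108/(25*pi**2)

a_5 = 1/3 ∫_{-3}^{3} v(x) cos(5*pi*x/3) dx.
Integrating by parts twice (tabular method), an antiderivative of (-3*x**2 + 4*x - 2) cos(5*pi*x/3) is -9*x**2*sin(5*pi*x/3)/(5*pi) + 12*x*sin(5*pi*x/3)/(5*pi) - 54*x*cos(5*pi*x/3)/(25*pi**2) - 6*sin(5*pi*x/3)/(5*pi) + 162*sin(5*pi*x/3)/(125*pi**3) + 36*cos(5*pi*x/3)/(25*pi**2); evaluating from -3 to 3: ∫_{-3}^{3} (-3*x**2 + 4*x - 2) cos(5*pi*x/3) dx = (126/(25*pi**2)) - (-198/(25*pi**2)) = 324/(25*pi**2).
Hence a_5 = (1/3)·(324/(25*pi**2)) = 108/(25*pi**2).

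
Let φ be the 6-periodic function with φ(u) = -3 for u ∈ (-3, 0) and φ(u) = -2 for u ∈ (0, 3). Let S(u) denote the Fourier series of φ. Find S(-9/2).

u = -9/2 differs from u = 3/2 by -1 full period(s), and the series is 6-periodic.
φ is continuous at u = 3/2 with value -2, so the series converges to -2 there.

-2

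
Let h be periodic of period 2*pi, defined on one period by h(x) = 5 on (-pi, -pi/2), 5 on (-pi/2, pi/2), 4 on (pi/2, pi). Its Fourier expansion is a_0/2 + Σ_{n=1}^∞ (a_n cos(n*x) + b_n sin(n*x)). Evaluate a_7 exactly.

a_7 = 1/pi ∫_{-pi}^{pi} h(x) cos(7*x) dx.
Split the integral at the breakpoints.
Directly, an antiderivative of (5) cos(7*x) is 5*sin(7*x)/7; evaluating from -pi to -pi/2: ∫_{-pi}^{-pi/2} (5) cos(7*x) dx = (5/7) - (0) = 5/7.
Directly, an antiderivative of (5) cos(7*x) is 5*sin(7*x)/7; evaluating from -pi/2 to pi/2: ∫_{-pi/2}^{pi/2} (5) cos(7*x) dx = (-5/7) - (5/7) = -10/7.
Directly, an antiderivative of (4) cos(7*x) is 4*sin(7*x)/7; evaluating from pi/2 to pi: ∫_{pi/2}^{pi} (4) cos(7*x) dx = (0) - (-4/7) = 4/7.
Summing the pieces and multiplying by (1/pi) gives a_7 = -1/(7*pi).

-1/(7*pi)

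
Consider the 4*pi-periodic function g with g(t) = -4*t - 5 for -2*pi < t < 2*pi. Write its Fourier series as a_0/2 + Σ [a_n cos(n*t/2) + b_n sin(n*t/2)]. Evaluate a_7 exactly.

0

a_7 = (1/(2*pi)) ∫_{-2*pi}^{2*pi} g(t) cos(7*t/2) dt.
Integrating by parts (boundary term plus one more integral), an antiderivative of (-4*t - 5) cos(7*t/2) is -8*t*sin(7*t/2)/7 - 10*sin(7*t/2)/7 - 16*cos(7*t/2)/49; evaluating from -2*pi to 2*pi: ∫_{-2*pi}^{2*pi} (-4*t - 5) cos(7*t/2) dt = (16/49) - (16/49) = 0.
Hence a_7 = (1/(2*pi))·(0) = 0.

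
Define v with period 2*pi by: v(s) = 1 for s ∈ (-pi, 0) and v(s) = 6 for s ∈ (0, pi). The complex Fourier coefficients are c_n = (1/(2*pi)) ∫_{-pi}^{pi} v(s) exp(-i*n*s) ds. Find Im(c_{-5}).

Since v is real-valued, Im(c_{-5}) = -(1/(2*pi)) ∫_{-pi}^{pi} v(s) sin(-5*s) ds = b_{5}/2.
Split the integral at the breakpoints.
Directly, an antiderivative of (1) sin(-5*s) is cos(5*s)/5; evaluating from -pi to 0: ∫_{-pi}^{0} (1) sin(-5*s) ds = (1/5) - (-1/5) = 2/5.
Directly, an antiderivative of (6) sin(-5*s) is 6*cos(5*s)/5; evaluating from 0 to pi: ∫_{0}^{pi} (6) sin(-5*s) ds = (-6/5) - (6/5) = -12/5.
So ∫_{-pi}^{pi} v(s) sin(-5*s) ds = -2.
Hence Im(c_{-5}) = (-1/(2*pi))·(-2) = 1/pi.

1/pi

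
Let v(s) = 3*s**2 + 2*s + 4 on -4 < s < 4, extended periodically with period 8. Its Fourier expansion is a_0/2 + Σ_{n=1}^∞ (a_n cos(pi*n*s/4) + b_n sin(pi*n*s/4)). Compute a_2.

48/pi**2

a_2 = 1/4 ∫_{-4}^{4} v(s) cos(pi*s/2) ds.
Integrating by parts twice (tabular method), an antiderivative of (3*s**2 + 2*s + 4) cos(pi*s/2) is 6*s**2*sin(pi*s/2)/pi + 4*s*sin(pi*s/2)/pi + 24*s*cos(pi*s/2)/pi**2 - 48*sin(pi*s/2)/pi**3 + 8*sin(pi*s/2)/pi + 8*cos(pi*s/2)/pi**2; evaluating from -4 to 4: ∫_{-4}^{4} (3*s**2 + 2*s + 4) cos(pi*s/2) ds = (104/pi**2) - (-88/pi**2) = 192/pi**2.
Hence a_2 = (1/4)·(192/pi**2) = 48/pi**2.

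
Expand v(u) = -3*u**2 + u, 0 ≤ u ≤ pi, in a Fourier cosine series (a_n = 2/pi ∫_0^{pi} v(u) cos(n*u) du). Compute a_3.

4*(-1 + 3*pi)/(9*pi)

a_3 = 2/pi ∫_0^{pi} (-3*u**2 + u) cos(3*u) du.
Integrating by parts twice (tabular method), an antiderivative of (-3*u**2 + u) cos(3*u) is -u**2*sin(3*u) + u*sin(3*u)/3 - 2*u*cos(3*u)/3 + 2*sin(3*u)/9 + cos(3*u)/9; evaluating from 0 to pi: ∫_{0}^{pi} (-3*u**2 + u) cos(3*u) du = (-1/9 + 2*pi/3) - (1/9) = -2/9 + 2*pi/3.
Hence a_3 = (2/pi)·(-2/9 + 2*pi/3) = 4*(-1 + 3*pi)/(9*pi).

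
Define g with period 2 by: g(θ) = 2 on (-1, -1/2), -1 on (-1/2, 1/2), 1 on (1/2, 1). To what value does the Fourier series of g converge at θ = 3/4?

1

g is continuous at θ = 3/4 with value 1, so the series converges to 1 there.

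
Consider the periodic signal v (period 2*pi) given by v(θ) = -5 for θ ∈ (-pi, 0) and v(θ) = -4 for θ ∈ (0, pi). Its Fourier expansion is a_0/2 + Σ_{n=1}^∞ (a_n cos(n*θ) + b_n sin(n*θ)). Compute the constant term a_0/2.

a_0 = 1/pi ∫_{-pi}^{pi} v(θ) dθ = 1/pi · (-9*pi) = -9.
So the constant term a_0/2 = -9/2.

-9/2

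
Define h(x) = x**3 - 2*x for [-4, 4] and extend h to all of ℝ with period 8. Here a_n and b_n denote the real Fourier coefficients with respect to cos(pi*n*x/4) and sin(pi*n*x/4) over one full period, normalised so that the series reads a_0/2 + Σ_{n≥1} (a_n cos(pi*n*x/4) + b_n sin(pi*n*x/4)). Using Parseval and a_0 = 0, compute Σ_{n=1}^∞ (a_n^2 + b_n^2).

84352/105

Parseval: a_0^2/2 + Σ_{n≥1} (a_n^2+b_n^2) = 1/4 ∫_{-4}^{4} h(x)^2 dx = 84352/105.
Subtract a_0^2/2 = 0: Σ (a_n^2+b_n^2) = 84352/105.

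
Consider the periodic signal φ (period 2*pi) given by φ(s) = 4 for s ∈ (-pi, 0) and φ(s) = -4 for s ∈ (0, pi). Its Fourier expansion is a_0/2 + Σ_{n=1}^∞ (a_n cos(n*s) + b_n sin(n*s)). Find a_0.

0

a_0 = 1/pi ∫_{-pi}^{pi} φ(s) ds = 1/pi · (0) = 0.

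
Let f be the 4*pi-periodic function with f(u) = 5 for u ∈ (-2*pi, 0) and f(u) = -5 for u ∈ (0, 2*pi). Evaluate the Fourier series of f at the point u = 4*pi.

0

u = 4*pi differs from u = 0 by 1 full period(s), and the series is 4*pi-periodic.
At u = 0 the one-sided limits are f(0^-) = 5 and f(0^+) = -5.
By Dirichlet's theorem the series converges to their average, [(5) + (-5)]/2 = 0.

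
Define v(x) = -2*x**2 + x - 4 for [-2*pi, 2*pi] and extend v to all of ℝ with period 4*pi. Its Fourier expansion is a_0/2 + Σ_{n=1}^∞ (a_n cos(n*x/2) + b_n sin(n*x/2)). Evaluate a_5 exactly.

a_5 = (1/(2*pi)) ∫_{-2*pi}^{2*pi} v(x) cos(5*x/2) dx.
Integrating by parts twice (tabular method), an antiderivative of (-2*x**2 + x - 4) cos(5*x/2) is -4*x**2*sin(5*x/2)/5 + 2*x*sin(5*x/2)/5 - 16*x*cos(5*x/2)/25 - 168*sin(5*x/2)/125 + 4*cos(5*x/2)/25; evaluating from -2*pi to 2*pi: ∫_{-2*pi}^{2*pi} (-2*x**2 + x - 4) cos(5*x/2) dx = (-4/25 + 32*pi/25) - (-32*pi/25 - 4/25) = 64*pi/25.
Hence a_5 = (1/(2*pi))·(64*pi/25) = 32/25.

32/25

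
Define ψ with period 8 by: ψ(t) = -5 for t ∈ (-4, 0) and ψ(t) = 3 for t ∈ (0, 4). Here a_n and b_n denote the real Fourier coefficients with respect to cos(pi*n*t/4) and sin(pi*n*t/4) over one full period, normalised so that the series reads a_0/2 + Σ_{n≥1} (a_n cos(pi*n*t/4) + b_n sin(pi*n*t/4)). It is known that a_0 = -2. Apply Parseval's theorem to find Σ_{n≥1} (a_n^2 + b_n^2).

Parseval: a_0^2/2 + Σ_{n≥1} (a_n^2+b_n^2) = 1/4 ∫_{-4}^{4} ψ(t)^2 dt = 34.
Subtract a_0^2/2 = 2: Σ (a_n^2+b_n^2) = 32.

32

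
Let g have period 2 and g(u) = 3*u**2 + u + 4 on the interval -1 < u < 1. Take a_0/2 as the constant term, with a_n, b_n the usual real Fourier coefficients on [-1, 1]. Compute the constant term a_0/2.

5

a_0 = ∫_{-1}^{1} g(u) du = 10.
So the constant term a_0/2 = 5.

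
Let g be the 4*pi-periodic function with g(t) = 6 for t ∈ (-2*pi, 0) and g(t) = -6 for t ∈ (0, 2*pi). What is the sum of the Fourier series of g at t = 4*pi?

t = 4*pi differs from t = 0 by 1 full period(s), and the series is 4*pi-periodic.
At t = 0 the one-sided limits are g(0^-) = 6 and g(0^+) = -6.
By Dirichlet's theorem the series converges to their average, [(6) + (-6)]/2 = 0.

0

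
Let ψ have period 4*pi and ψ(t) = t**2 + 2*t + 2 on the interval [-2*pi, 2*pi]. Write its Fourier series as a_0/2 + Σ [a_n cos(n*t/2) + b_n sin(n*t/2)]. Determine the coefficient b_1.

8

b_1 = (1/(2*pi)) ∫_{-2*pi}^{2*pi} ψ(t) sin(t/2) dt.
Integrating by parts twice (tabular method), an antiderivative of (t**2 + 2*t + 2) sin(t/2) is -2*t**2*cos(t/2) + 8*t*sin(t/2) - 4*t*cos(t/2) + 8*sin(t/2) + 12*cos(t/2); evaluating from -2*pi to 2*pi: ∫_{-2*pi}^{2*pi} (t**2 + 2*t + 2) sin(t/2) dt = (-12 + 8*pi + 8*pi**2) - (-8*pi - 12 + 8*pi**2) = 16*pi.
Hence b_1 = (1/(2*pi))·(16*pi) = 8.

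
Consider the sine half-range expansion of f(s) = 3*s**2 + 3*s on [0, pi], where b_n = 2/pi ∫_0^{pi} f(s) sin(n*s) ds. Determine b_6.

b_6 = 2/pi ∫_0^{pi} (3*s**2 + 3*s) sin(6*s) ds.
Integrating by parts twice (tabular method), an antiderivative of (3*s**2 + 3*s) sin(6*s) is -s**2*cos(6*s)/2 + s*sin(6*s)/6 - s*cos(6*s)/2 + sin(6*s)/12 + cos(6*s)/36; evaluating from 0 to pi: ∫_{0}^{pi} (3*s**2 + 3*s) sin(6*s) ds = (-pi**2/2 - pi/2 + 1/36) - (1/36) = -pi*(1 + pi)/2.
Hence b_6 = (2/pi)·(-pi*(1 + pi)/2) = -pi - 1.

-pi - 1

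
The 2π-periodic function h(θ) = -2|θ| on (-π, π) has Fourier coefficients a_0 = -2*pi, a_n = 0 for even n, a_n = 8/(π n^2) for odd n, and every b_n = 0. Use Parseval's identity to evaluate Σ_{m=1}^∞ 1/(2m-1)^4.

pi**4/96

Parseval: a_0^2/2 + Σ a_n^2 = (1/π) ∫_{-π}^{π} h(θ)^2 dθ = 8*pi**2/3.
Subtract a_0^2/2 = 2*pi**2: Σ a_n^2 = 2*pi**2/3.
Only odd n contribute, with a_n^2 = 64/(π^2 n^4), so Σ_{m≥1} 1/(2m-1)^4 = π^2·(2*pi**2/3)/64 = pi**4/96.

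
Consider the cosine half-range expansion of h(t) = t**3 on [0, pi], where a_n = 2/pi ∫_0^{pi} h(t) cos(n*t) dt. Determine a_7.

a_7 = 2/pi ∫_0^{pi} (t**3) cos(7*t) dt.
Integrating by parts three times (tabular method), an antiderivative of (t**3) cos(7*t) is t**3*sin(7*t)/7 + 3*t**2*cos(7*t)/49 - 6*t*sin(7*t)/343 - 6*cos(7*t)/2401; evaluating from 0 to pi: ∫_{0}^{pi} (t**3) cos(7*t) dt = (6/2401 - 3*pi**2/49) - (-6/2401) = 12/2401 - 3*pi**2/49.
Hence a_7 = (2/pi)·(12/2401 - 3*pi**2/49) = 6*(4 - 49*pi**2)/(2401*pi).

6*(4 - 49*pi**2)/(2401*pi)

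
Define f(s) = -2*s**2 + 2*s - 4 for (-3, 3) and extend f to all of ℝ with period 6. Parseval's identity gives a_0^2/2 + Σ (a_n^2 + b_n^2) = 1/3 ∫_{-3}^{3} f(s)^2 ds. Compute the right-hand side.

1408/5

1/3 ∫_{-3}^{3} f(s)^2 ds = 1/3 · (4224/5) = 1408/5.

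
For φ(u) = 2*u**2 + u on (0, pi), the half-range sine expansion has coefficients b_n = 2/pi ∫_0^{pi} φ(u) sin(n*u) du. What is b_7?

2*(-8 + 49*pi + 98*pi**2)/(343*pi)

b_7 = 2/pi ∫_0^{pi} (2*u**2 + u) sin(7*u) du.
Integrating by parts twice (tabular method), an antiderivative of (2*u**2 + u) sin(7*u) is -2*u**2*cos(7*u)/7 + 4*u*sin(7*u)/49 - u*cos(7*u)/7 + sin(7*u)/49 + 4*cos(7*u)/343; evaluating from 0 to pi: ∫_{0}^{pi} (2*u**2 + u) sin(7*u) du = (-4/343 + pi/7 + 2*pi**2/7) - (4/343) = -8/343 + pi/7 + 2*pi**2/7.
Hence b_7 = (2/pi)·(-8/343 + pi/7 + 2*pi**2/7) = 2*(-8 + 49*pi + 98*pi**2)/(343*pi).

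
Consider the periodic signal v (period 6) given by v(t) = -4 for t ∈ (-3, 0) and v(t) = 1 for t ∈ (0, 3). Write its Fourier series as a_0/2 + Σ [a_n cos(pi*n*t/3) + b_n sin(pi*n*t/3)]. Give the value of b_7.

10/(7*pi)

b_7 = 1/3 ∫_{-3}^{3} v(t) sin(7*pi*t/3) dt.
Split the integral at the breakpoints.
Directly, an antiderivative of (-4) sin(7*pi*t/3) is 12*cos(7*pi*t/3)/(7*pi); evaluating from -3 to 0: ∫_{-3}^{0} (-4) sin(7*pi*t/3) dt = (12/(7*pi)) - (-12/(7*pi)) = 24/(7*pi).
Directly, an antiderivative of (1) sin(7*pi*t/3) is -3*cos(7*pi*t/3)/(7*pi); evaluating from 0 to 3: ∫_{0}^{3} (1) sin(7*pi*t/3) dt = (3/(7*pi)) - (-3/(7*pi)) = 6/(7*pi).
Summing the pieces and multiplying by (1/3) gives b_7 = 10/(7*pi).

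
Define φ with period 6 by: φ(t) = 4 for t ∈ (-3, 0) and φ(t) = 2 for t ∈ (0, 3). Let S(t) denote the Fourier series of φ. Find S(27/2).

2

t = 27/2 differs from t = 3/2 by 2 full period(s), and the series is 6-periodic.
φ is continuous at t = 3/2 with value 2, so the series converges to 2 there.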